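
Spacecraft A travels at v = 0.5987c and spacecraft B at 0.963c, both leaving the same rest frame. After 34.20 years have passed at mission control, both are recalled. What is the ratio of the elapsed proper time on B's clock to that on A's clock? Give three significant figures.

τ_B/τ_A = 0.336

A: γ = 1/√(1 − 0.5987²) = 1/√0.6416 = 1.248. B: γ = 1/√(1 − 0.963²) = 1/√0.07263 = 3.711.
τ_A/τ_B = γ_B/γ_A = 3.711/1.248 = 2.972, so τ_B/τ_A = 0.3365.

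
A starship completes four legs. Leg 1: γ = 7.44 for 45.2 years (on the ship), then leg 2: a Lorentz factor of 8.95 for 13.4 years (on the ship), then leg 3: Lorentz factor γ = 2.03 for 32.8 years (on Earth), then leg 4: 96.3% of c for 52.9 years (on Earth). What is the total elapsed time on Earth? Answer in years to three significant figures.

Δt = 542 years

Leg 1: γ = 7.44; Δt_1 = 7.440 × 45.2 = 336.3 years.
Leg 2: γ = 8.95; Δt_2 = 8.950 × 13.4 = 119.9 years.
Leg 3: 32.8 years is already measured on Earth.
Leg 4: 52.9 years is already measured on Earth.
Total: 336.3 + 119.9 + 32.80 + 52.90 years.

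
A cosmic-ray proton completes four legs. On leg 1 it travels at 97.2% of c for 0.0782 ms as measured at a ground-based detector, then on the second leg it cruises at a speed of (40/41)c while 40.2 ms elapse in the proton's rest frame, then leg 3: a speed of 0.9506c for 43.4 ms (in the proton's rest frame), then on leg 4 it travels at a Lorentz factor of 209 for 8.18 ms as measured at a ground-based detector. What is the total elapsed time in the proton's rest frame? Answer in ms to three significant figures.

Leg 1: β = 0.972; γ = 1/√(1 − 0.972²) = 1/√0.05522 = 4.256; τ_1 = 0.0782/4.256 = 0.01838 ms.
Leg 2: 40.2 ms is already measured in the proton's rest frame.
Leg 3: 43.4 ms is already measured in the proton's rest frame.
Leg 4: γ = 209; τ_4 = 8.18/209.0 = 0.03914 ms.
Total: 0.01838 + 40.20 + 43.40 + 0.03914 ms.

τ = 83.7 ms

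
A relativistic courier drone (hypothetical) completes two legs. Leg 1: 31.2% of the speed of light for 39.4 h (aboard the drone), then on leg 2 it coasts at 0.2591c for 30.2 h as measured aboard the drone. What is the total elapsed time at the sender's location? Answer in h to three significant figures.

Δt = 72.7 h

Leg 1: β = 0.312; γ = 1/√(1 − 0.312²) = 1/√0.9027 = 1.053; Δt_1 = 1.053 × 39.4 = 41.47 h.
Leg 2: γ = 1/√(1 − 0.2591²) = 1/√0.9329 = 1.035; Δt_2 = 1.035 × 30.2 = 31.27 h.
Total: 41.47 + 31.27 h.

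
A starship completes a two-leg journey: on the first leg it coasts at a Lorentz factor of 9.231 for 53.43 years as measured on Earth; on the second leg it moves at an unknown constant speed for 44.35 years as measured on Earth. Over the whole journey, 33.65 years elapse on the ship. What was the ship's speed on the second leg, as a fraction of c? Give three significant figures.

β = 0.778

Leg 1: γ = 9.231; τ_1 = 53.43/9.231 = 5.788 years.
Leg 2: speed unknown; τ_2 = 44.35/γ_2.
Total proper time: 5.788 + τ_2 = 33.65, so τ_2 = 33.65 − 5.788 = 27.86 years.
γ_2 = 44.35/27.86 = 1.592; β = √(1 − 1/γ²) = √0.6053.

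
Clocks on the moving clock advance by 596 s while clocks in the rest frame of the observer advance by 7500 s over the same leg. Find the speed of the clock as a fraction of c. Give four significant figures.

v = 0.9968c

The proper time is measured on the moving clock (both events occur at the clock's location); Δt is measured in the rest frame of the observer. γ = Δt/τ = 7500/596 = 12.58.
β = √(1 − 1/γ²) = √(1 − 0.006315) = √0.9937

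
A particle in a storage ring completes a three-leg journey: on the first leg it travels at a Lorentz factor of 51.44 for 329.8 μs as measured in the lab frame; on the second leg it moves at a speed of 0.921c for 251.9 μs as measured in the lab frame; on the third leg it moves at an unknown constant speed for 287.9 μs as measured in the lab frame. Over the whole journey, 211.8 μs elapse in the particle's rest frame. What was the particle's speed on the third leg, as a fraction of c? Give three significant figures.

β = 0.928

Leg 1: γ = 51.44; τ_1 = 329.8/51.44 = 6.411 μs.
Leg 2: γ = 1/√(1 − 0.921²) = 1/√0.1518 = 2.567; τ_2 = 251.9/2.567 = 98.13 μs.
Leg 3: speed unknown; τ_3 = 287.9/γ_3.
Total proper time: 6.411 + 98.13 + τ_3 = 211.8, so τ_3 = 211.8 − 104.5 = 107.3 μs.
γ_3 = 287.9/107.3 = 2.684; β = √(1 − 1/γ²) = √0.8612.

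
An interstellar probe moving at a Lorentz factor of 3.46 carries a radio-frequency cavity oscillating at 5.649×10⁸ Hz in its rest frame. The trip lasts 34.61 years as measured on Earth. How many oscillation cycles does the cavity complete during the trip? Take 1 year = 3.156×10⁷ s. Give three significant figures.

N = 1.78×10¹⁷

γ = 3.46
The oscillator's own cycle count is N = f × τ where τ is the proper time aboard the probe. τ = Δt/γ = 34.61/3.460 = 10.00 years = 3.157×10⁸ s.
N = 5.649×10⁸ × 3.157×10⁸ = 1.783×10¹⁷.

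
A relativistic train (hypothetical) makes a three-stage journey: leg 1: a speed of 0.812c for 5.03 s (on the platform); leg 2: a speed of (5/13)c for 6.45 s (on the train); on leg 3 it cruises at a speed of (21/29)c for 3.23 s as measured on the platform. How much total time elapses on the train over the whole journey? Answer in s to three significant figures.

Leg 1: γ = 1/√(1 − 0.812²) = 1/√0.3407 = 1.713; τ_1 = 5.03/1.713 = 2.936 s.
Leg 2: 6.45 s is already measured on the train.
Leg 3: γ = 1/√(1 − (21/29)²) = 29/20 = 1.450; τ_3 = 3.23/1.450 = 2.228 s.
Total: 2.936 + 6.450 + 2.228 s.

τ = 11.6 s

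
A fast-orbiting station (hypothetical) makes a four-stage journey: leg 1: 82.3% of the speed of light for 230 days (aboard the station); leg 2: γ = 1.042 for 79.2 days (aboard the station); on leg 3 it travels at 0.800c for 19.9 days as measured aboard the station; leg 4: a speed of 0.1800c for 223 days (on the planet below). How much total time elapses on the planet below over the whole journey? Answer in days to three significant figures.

Δt = 744 days

Leg 1: β = 0.823; γ = 1/√(1 − 0.823²) = 1/√0.3227 = 1.760; Δt_1 = 1.760 × 230 = 404.9 days.
Leg 2: γ = 1.042; Δt_2 = 1.042 × 79.2 = 82.53 days.
Leg 3: γ = 1/√(1 − 0.800²) = 5/3 ≈ 1.667; Δt_3 = 1.667 × 19.9 = 33.17 days.
Leg 4: 223 days is already measured on the planet below.
Total: 404.9 + 82.53 + 33.17 + 223.0 days.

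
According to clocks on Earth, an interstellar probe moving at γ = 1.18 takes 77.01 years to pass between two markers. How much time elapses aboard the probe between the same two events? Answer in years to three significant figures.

γ = 1.18
The interval measured on Earth is the dilated one; the clock aboard the probe measures the proper time τ = Δt/γ = 77.01/1.180 years.

τ = 65.3 years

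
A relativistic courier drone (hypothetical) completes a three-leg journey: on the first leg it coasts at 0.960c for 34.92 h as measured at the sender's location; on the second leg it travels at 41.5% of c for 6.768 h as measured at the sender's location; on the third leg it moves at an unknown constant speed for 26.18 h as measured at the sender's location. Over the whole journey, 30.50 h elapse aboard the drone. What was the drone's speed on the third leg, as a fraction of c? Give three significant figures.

β = 0.831

Leg 1: γ = 1/√(1 − 0.960²) = 25/7 ≈ 3.571; τ_1 = 34.92/3.571 = 9.778 h.
Leg 2: β = 0.415; γ = 1/√(1 − 0.415²) = 1/√0.8278 = 1.099; τ_2 = 6.768/1.099 = 6.158 h.
Leg 3: speed unknown; τ_3 = 26.18/γ_3.
Total proper time: 9.778 + 6.158 + τ_3 = 30.50, so τ_3 = 30.50 − 15.94 = 14.56 h.
γ_3 = 26.18/14.56 = 1.797; β = √(1 − 1/γ²) = √0.6905.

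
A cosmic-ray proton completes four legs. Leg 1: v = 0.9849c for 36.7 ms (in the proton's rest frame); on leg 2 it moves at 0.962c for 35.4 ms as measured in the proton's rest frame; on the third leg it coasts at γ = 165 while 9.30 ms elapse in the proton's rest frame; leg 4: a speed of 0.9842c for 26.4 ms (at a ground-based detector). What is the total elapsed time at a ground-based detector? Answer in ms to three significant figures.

Δt = 1900 ms

Leg 1: γ = 1/√(1 − 0.9849²) = 1/√0.02997 = 5.776; Δt_1 = 5.776 × 36.7 = 212.0 ms.
Leg 2: γ = 1/√(1 − 0.962²) = 1/√0.07456 = 3.662; Δt_2 = 3.662 × 35.4 = 129.6 ms.
Leg 3: γ = 165; Δt_3 = 165.0 × 9.30 = 1534 ms.
Leg 4: 26.4 ms is already measured at a ground-based detector.
Total: 212.0 + 129.6 + 1534 + 26.40 ms.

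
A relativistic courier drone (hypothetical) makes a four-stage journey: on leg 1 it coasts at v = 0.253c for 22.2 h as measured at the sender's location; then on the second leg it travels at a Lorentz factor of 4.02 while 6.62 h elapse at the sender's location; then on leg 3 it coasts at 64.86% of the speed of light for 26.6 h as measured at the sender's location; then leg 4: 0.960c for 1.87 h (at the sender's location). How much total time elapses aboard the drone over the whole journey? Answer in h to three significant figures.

τ = 43.9 h

Leg 1: γ = 1/√(1 − 0.253²) = 1/√0.9360 = 1.034; τ_1 = 22.2/1.034 = 21.48 h.
Leg 2: γ = 4.02; τ_2 = 6.62/4.020 = 1.647 h.
Leg 3: β = 0.6486; γ = 1/√(1 − 0.6486²) = 1/√0.5793 = 1.314; τ_3 = 26.6/1.314 = 20.25 h.
Leg 4: γ = 1/√(1 − 0.960²) = 25/7 ≈ 3.571; τ_4 = 1.87/3.571 = 0.5236 h.
Total: 21.48 + 1.647 + 20.25 + 0.5236 h.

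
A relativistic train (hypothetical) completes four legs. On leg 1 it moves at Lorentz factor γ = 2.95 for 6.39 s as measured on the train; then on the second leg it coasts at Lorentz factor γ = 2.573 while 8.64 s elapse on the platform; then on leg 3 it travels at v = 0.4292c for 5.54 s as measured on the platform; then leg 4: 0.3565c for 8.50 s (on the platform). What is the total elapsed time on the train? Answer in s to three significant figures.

Leg 1: 6.39 s is already measured on the train.
Leg 2: γ = 2.573; τ_2 = 8.64/2.573 = 3.358 s.
Leg 3: γ = 1/√(1 − 0.4292²) = 1/√0.8158 = 1.107; τ_3 = 5.54/1.107 = 5.004 s.
Leg 4: γ = 1/√(1 − 0.3565²) = 1/√0.8729 = 1.070; τ_4 = 8.50/1.070 = 7.942 s.
Total: 6.390 + 3.358 + 5.004 + 7.942 s.

τ = 22.7 s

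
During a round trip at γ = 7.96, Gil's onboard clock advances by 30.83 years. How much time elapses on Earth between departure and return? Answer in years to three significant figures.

Δt = 245 years

γ = 7.96
Earth-frame duration is the dilated interval: Δt = γτ = 7.960 × 30.83 years.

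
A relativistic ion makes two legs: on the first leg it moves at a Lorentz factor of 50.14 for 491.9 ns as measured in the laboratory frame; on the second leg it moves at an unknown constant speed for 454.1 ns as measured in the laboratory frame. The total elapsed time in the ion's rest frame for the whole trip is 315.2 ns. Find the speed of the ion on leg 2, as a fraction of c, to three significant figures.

Leg 1: γ = 50.14; τ_1 = 491.9/50.14 = 9.811 ns.
Leg 2: speed unknown; τ_2 = 454.1/γ_2.
Total proper time: 9.811 + τ_2 = 315.2, so τ_2 = 315.2 − 9.811 = 305.4 ns.
γ_2 = 454.1/305.4 = 1.487; β = √(1 − 1/γ²) = √0.5477.

β = 0.740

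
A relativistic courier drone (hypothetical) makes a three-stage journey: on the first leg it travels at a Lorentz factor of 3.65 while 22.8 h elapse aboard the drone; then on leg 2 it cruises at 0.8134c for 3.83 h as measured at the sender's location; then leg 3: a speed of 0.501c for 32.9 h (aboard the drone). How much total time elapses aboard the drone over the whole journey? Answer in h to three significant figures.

Leg 1: 22.8 h is already measured aboard the drone.
Leg 2: γ = 1/√(1 − 0.8134²) = 1/√0.3384 = 1.719; τ_2 = 3.83/1.719 = 2.228 h.
Leg 3: 32.9 h is already measured aboard the drone.
Total: 22.80 + 2.228 + 32.90 h.

τ = 57.9 h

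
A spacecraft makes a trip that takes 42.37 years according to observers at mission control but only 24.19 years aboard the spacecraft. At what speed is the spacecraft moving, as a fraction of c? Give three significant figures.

The proper time is measured aboard the spacecraft (both events occur at the spacecraft's location); Δt is measured at mission control. γ = Δt/τ = 42.37/24.19 = 1.752.
β = √(1 − 1/γ²) = √(1 − 0.3260) = √0.6740

β = 0.821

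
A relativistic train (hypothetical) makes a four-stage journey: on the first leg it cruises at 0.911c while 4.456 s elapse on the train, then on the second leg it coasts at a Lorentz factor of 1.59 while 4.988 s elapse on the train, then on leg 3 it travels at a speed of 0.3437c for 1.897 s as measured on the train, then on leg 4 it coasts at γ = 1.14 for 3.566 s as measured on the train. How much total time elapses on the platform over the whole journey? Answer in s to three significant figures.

Leg 1: γ = 1/√(1 − 0.911²) = 1/√0.1701 = 2.425; Δt_1 = 2.425 × 4.456 = 10.80 s.
Leg 2: γ = 1.59; Δt_2 = 1.590 × 4.988 = 7.931 s.
Leg 3: γ = 1/√(1 − 0.3437²) = 1/√0.8819 = 1.065; Δt_3 = 1.065 × 1.897 = 2.020 s.
Leg 4: γ = 1.14; Δt_4 = 1.140 × 3.566 = 4.065 s.
Total: 10.80 + 7.931 + 2.020 + 4.065 s.

Δt = 24.8 s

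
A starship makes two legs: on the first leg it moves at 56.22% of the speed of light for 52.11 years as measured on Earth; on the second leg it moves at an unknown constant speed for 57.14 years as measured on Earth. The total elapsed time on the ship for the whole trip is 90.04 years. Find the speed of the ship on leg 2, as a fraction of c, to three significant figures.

β = 0.570

Leg 1: β = 0.5622; γ = 1/√(1 − 0.5622²) = 1/√0.6839 = 1.209; τ_1 = 52.11/1.209 = 43.10 years.
Leg 2: speed unknown; τ_2 = 57.14/γ_2.
Total proper time: 43.10 + τ_2 = 90.04, so τ_2 = 90.04 − 43.10 = 46.94 years.
γ_2 = 57.14/46.94 = 1.217; β = √(1 − 1/γ²) = √0.3250.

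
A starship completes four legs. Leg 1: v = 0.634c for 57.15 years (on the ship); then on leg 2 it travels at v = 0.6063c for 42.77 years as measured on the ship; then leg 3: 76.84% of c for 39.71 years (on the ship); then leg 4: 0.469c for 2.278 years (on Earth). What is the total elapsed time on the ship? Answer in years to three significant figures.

τ = 142 years

Leg 1: 57.15 years is already measured on the ship.
Leg 2: 42.77 years is already measured on the ship.
Leg 3: 39.71 years is already measured on the ship.
Leg 4: γ = 1/√(1 − 0.469²) = 1/√0.7800 = 1.132; τ_4 = 2.278/1.132 = 2.012 years.
Total: 57.15 + 42.77 + 39.71 + 2.012 years.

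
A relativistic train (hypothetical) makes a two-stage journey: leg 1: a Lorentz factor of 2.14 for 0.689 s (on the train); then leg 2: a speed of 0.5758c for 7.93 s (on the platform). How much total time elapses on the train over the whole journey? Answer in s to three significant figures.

Leg 1: 0.689 s is already measured on the train.
Leg 2: γ = 1/√(1 − 0.5758²) = 1/√0.6685 = 1.223; τ_2 = 7.93/1.223 = 6.483 s.
Total: 0.6890 + 6.483 s.

τ = 7.17 s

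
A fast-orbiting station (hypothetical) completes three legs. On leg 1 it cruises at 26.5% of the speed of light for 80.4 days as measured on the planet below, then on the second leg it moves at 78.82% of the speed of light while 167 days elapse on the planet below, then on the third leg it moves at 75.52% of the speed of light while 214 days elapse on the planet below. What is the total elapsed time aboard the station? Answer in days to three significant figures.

Leg 1: β = 0.265; γ = 1/√(1 − 0.265²) = 1/√0.9298 = 1.037; τ_1 = 80.4/1.037 = 77.53 days.
Leg 2: β = 0.7882; γ = 1/√(1 − 0.7882²) = 1/√0.3787 = 1.625; τ_2 = 167/1.625 = 102.8 days.
Leg 3: β = 0.7552; γ = 1/√(1 − 0.7552²) = 1/√0.4297 = 1.526; τ_3 = 214/1.526 = 140.3 days.
Total: 77.53 + 102.8 + 140.3 days.

τ = 321 days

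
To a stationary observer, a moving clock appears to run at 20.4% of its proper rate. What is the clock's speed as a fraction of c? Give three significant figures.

β = 0.979

Rate ratio = 1/γ, so γ = 1/0.204 = 4.902.
β = √(1 − 1/γ²) = √(1 − 0.204²) = √0.9584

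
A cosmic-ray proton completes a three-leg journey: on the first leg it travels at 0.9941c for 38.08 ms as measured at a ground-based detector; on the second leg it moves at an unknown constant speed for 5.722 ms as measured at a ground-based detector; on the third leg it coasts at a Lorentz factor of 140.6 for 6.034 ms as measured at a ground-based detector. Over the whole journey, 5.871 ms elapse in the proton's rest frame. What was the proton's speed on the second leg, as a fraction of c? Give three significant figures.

Leg 1: γ = 1/√(1 − 0.9941²) = 1/√0.01177 = 9.219; τ_1 = 38.08/9.219 = 4.130 ms.
Leg 2: speed unknown; τ_2 = 5.722/γ_2.
Leg 3: γ = 140.6; τ_3 = 6.034/140.6 = 0.04292 ms.
Total proper time: 4.130 + τ_2 + 0.04292 = 5.871, so τ_2 = 5.871 − 4.173 = 1.698 ms.
γ_2 = 5.722/1.698 = 3.371; β = √(1 − 1/γ²) = √0.9120.

β = 0.955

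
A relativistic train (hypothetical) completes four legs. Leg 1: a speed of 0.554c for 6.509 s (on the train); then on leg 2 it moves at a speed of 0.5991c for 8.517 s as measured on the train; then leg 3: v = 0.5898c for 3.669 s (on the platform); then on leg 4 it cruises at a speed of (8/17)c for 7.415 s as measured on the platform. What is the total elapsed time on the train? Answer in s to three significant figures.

Leg 1: 6.509 s is already measured on the train.
Leg 2: 8.517 s is already measured on the train.
Leg 3: γ = 1/√(1 − 0.5898²) = 1/√0.6521 = 1.238; τ_3 = 3.669/1.238 = 2.963 s.
Leg 4: γ = 1/√(1 − (8/17)²) = 17/15 ≈ 1.133; τ_4 = 7.415/1.133 = 6.543 s.
Total: 6.509 + 8.517 + 2.963 + 6.543 s.

τ = 24.5 s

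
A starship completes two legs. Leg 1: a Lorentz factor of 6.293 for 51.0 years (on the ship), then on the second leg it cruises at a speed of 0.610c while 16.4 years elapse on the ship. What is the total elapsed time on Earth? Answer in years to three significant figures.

Leg 1: γ = 6.293; Δt_1 = 6.293 × 51.0 = 320.9 years.
Leg 2: γ = 1/√(1 − 0.610²) = 1/√0.6279 = 1.262; Δt_2 = 1.262 × 16.4 = 20.70 years.
Total: 320.9 + 20.70 years.

Δt = 342 years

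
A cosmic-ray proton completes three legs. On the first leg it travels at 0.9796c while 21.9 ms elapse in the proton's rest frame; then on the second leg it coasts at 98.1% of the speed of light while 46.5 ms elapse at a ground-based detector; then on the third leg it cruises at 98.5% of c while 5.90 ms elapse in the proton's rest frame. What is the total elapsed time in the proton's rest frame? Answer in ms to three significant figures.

Leg 1: 21.9 ms is already measured in the proton's rest frame.
Leg 2: β = 0.981; γ = 1/√(1 − 0.981²) = 1/√0.03764 = 5.154; τ_2 = 46.5/5.154 = 9.021 ms.
Leg 3: 5.90 ms is already measured in the proton's rest frame.
Total: 21.90 + 9.021 + 5.900 ms.

τ = 36.8 ms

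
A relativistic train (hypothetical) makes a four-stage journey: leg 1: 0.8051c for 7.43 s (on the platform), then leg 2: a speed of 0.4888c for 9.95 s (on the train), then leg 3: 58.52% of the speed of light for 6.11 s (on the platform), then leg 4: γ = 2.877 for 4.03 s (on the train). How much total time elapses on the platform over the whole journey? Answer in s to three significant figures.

Leg 1: 7.43 s is already measured on the platform.
Leg 2: γ = 1/√(1 − 0.4888²) = 1/√0.7611 = 1.146; Δt_2 = 1.146 × 9.95 = 11.41 s.
Leg 3: 6.11 s is already measured on the platform.
Leg 4: γ = 2.877; Δt_4 = 2.877 × 4.03 = 11.59 s.
Total: 7.430 + 11.41 + 6.110 + 11.59 s.

Δt = 36.5 s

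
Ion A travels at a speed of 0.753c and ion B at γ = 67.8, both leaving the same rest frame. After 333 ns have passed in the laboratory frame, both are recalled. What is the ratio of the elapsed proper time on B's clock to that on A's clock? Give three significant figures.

A: γ = 1/√(1 − 0.753²) = 1/√0.4330 = 1.520. B: γ = 67.8.
τ_A/τ_B = γ_B/γ_A = 67.80/1.520 = 44.61, so τ_B/τ_A = 0.02241.

τ_B/τ_A = 0.0224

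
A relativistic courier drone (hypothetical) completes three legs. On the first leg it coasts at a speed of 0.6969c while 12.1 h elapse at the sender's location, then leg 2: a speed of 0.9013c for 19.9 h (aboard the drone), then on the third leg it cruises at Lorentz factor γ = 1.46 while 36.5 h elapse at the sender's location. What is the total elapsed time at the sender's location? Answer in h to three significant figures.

Leg 1: 12.1 h is already measured at the sender's location.
Leg 2: γ = 1/√(1 − 0.9013²) = 1/√0.1877 = 2.308; Δt_2 = 2.308 × 19.9 = 45.94 h.
Leg 3: 36.5 h is already measured at the sender's location.
Total: 12.10 + 45.94 + 36.50 h.

Δt = 94.5 h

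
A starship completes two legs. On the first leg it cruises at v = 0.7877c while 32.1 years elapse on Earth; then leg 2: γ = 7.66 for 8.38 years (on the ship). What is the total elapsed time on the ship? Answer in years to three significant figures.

Leg 1: γ = 1/√(1 − 0.7877²) = 1/√0.3795 = 1.623; τ_1 = 32.1/1.623 = 19.78 years.
Leg 2: 8.38 years is already measured on the ship.
Total: 19.78 + 8.380 years.

τ = 28.2 years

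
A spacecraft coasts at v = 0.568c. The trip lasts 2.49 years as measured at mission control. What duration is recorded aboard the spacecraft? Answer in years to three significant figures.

γ = 1/√(1 − 0.568²) = 1/√0.6774 = 1.215
The interval measured at mission control is the dilated one; the clock aboard the spacecraft measures the proper time τ = Δt/γ = 2.49/1.215 years.

τ = 2.05 years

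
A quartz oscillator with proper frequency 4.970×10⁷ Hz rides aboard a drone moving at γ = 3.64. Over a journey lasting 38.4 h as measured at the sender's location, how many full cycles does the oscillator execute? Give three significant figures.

N = 1.89×10¹²

γ = 3.64
The oscillator's own cycle count is N = f × τ where τ is the proper time aboard the drone. τ = Δt/γ = 38.4/3.640 = 10.55 h = 3.798×10⁴ s.
N = 4.970×10⁷ × 3.798×10⁴ = 1.888×10¹².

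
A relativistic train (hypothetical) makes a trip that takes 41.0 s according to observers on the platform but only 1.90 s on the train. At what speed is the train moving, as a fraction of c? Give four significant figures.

v = 0.9989c

The proper time is measured on the train (both events occur at the train's location); Δt is measured on the platform. γ = Δt/τ = 41.0/1.90 = 21.58.
β = √(1 − 1/γ²) = √(1 − 0.002148) = √0.9979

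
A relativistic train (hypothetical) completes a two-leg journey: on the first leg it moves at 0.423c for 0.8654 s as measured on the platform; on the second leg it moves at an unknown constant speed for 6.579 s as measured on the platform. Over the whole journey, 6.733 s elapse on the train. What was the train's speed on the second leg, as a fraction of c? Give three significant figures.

β = 0.427

Leg 1: γ = 1/√(1 − 0.423²) = 1/√0.8211 = 1.104; τ_1 = 0.8654/1.104 = 0.7842 s.
Leg 2: speed unknown; τ_2 = 6.579/γ_2.
Total proper time: 0.7842 + τ_2 = 6.733, so τ_2 = 6.733 − 0.7842 = 5.949 s.
γ_2 = 6.579/5.949 = 1.106; β = √(1 − 1/γ²) = √0.1824.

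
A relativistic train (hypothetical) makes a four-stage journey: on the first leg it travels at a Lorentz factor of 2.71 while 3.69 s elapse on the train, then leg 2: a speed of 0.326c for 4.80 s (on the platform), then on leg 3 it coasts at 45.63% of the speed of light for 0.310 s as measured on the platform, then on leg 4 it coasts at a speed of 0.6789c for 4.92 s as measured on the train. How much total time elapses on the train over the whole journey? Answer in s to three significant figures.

τ = 13.4 s

Leg 1: 3.69 s is already measured on the train.
Leg 2: γ = 1/√(1 − 0.326²) = 1/√0.8937 = 1.058; τ_2 = 4.80/1.058 = 4.538 s.
Leg 3: β = 0.4563; γ = 1/√(1 − 0.4563²) = 1/√0.7918 = 1.124; τ_3 = 0.310/1.124 = 0.2758 s.
Leg 4: 4.92 s is already measured on the train.
Total: 3.690 + 4.538 + 0.2758 + 4.920 s.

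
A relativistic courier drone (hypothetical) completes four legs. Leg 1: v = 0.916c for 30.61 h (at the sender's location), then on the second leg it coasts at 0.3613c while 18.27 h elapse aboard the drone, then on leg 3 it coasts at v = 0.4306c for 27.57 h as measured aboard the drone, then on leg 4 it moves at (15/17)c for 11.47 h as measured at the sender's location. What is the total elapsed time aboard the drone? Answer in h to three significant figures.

Leg 1: γ = 1/√(1 − 0.916²) = 1/√0.1609 = 2.493; τ_1 = 30.61/2.493 = 12.28 h.
Leg 2: 18.27 h is already measured aboard the drone.
Leg 3: 27.57 h is already measured aboard the drone.
Leg 4: γ = 1/√(1 − (15/17)²) = 17/8 = 2.125; τ_4 = 11.47/2.125 = 5.398 h.
Total: 12.28 + 18.27 + 27.57 + 5.398 h.

τ = 63.5 h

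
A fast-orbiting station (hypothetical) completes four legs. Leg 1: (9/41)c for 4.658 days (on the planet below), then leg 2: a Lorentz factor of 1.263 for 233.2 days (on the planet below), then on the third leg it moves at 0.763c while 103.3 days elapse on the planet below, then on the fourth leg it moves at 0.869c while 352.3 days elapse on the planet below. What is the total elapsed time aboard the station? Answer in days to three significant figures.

τ = 430 days

Leg 1: γ = 1/√(1 − (9/41)²) = 41/40 = 1.025; τ_1 = 4.658/1.025 = 4.544 days.
Leg 2: γ = 1.263; τ_2 = 233.2/1.263 = 184.6 days.
Leg 3: γ = 1/√(1 − 0.763²) = 1/√0.4178 = 1.547; τ_3 = 103.3/1.547 = 66.77 days.
Leg 4: γ = 1/√(1 − 0.869²) = 1/√0.2448 = 2.021; τ_4 = 352.3/2.021 = 174.3 days.
Total: 4.544 + 184.6 + 66.77 + 174.3 days.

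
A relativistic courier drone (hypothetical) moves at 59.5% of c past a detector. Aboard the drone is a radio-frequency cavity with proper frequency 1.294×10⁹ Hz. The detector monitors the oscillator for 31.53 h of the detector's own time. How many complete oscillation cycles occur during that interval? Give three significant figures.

N = 1.18×10¹⁴

β = 0.595; γ = 1/√(1 − 0.595²) = 1/√0.6460 = 1.244
During 31.53 h of lab time, the oscillator's proper time advances by τ = Δt/γ = 31.53/1.244 = 25.34 h = 9.123×10⁴ s.
N = f × τ = 1.294×10⁹ × 9.123×10⁴ = 1.181×10¹⁴.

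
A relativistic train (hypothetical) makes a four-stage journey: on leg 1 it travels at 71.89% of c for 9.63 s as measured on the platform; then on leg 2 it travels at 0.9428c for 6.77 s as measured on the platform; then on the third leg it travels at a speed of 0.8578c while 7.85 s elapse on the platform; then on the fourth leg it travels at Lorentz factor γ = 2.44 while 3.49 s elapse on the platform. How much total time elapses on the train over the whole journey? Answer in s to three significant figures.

Leg 1: β = 0.7189; γ = 1/√(1 − 0.7189²) = 1/√0.4832 = 1.439; τ_1 = 9.63/1.439 = 6.694 s.
Leg 2: γ = 1/√(1 − 0.9428²) = 1/√0.1111 = 3.000; τ_2 = 6.77/3.000 = 2.257 s.
Leg 3: γ = 1/√(1 − 0.8578²) = 1/√0.2642 = 1.946; τ_3 = 7.85/1.946 = 4.035 s.
Leg 4: γ = 2.44; τ_4 = 3.49/2.440 = 1.430 s.
Total: 6.694 + 2.257 + 4.035 + 1.430 s.

τ = 14.4 s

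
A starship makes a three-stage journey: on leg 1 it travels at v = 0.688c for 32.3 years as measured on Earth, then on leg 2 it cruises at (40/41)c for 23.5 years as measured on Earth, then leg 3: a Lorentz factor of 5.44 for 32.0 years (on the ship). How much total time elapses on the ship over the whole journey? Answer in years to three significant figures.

Leg 1: γ = 1/√(1 − 0.688²) = 1/√0.5267 = 1.378; τ_1 = 32.3/1.378 = 23.44 years.
Leg 2: γ = 1/√(1 − (40/41)²) = 41/9 ≈ 4.556; τ_2 = 23.5/4.556 = 5.159 years.
Leg 3: 32.0 years is already measured on the ship.
Total: 23.44 + 5.159 + 32.00 years.

τ = 60.6 years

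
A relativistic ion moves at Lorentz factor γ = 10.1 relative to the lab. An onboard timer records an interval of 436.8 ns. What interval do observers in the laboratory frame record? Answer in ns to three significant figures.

Δt = 4410 ns

γ = 10.1
The interval measured in the ion's rest frame is the proper time (both events occur at the same place in that frame); the lab-frame interval is Δt = γτ = 10.10 × 436.8 ns.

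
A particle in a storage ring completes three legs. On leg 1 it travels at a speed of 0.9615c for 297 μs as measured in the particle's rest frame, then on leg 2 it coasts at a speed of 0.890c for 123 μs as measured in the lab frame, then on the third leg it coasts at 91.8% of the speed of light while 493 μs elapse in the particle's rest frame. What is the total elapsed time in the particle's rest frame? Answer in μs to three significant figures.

τ = 846 μs

Leg 1: 297 μs is already measured in the particle's rest frame.
Leg 2: γ = 1/√(1 − 0.890²) = 1/√0.2079 = 2.193; τ_2 = 123/2.193 = 56.08 μs.
Leg 3: 493 μs is already measured in the particle's rest frame.
Total: 297.0 + 56.08 + 493.0 μs.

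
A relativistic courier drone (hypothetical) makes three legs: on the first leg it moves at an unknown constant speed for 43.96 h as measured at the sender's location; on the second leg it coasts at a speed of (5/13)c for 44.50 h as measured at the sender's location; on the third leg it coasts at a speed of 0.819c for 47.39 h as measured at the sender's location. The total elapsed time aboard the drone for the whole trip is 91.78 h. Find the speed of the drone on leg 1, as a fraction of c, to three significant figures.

β = 0.845

Leg 1: speed unknown; τ_1 = 43.96/γ_1.
Leg 2: γ = 1/√(1 − (5/13)²) = 13/12 ≈ 1.083; τ_2 = 44.50/1.083 = 41.08 h.
Leg 3: γ = 1/√(1 − 0.819²) = 1/√0.3292 = 1.743; τ_3 = 47.39/1.743 = 27.19 h.
Total proper time: τ_1 + 41.08 + 27.19 = 91.78, so τ_1 = 91.78 − 68.27 = 23.51 h.
γ_1 = 43.96/23.51 = 1.870; β = √(1 − 1/γ²) = √0.7140.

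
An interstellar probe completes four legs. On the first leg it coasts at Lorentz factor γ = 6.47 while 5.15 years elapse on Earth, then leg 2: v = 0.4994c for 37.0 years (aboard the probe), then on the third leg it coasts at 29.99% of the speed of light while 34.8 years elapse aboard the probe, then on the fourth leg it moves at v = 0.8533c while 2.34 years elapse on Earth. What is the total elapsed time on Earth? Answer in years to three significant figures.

Leg 1: 5.15 years is already measured on Earth.
Leg 2: γ = 1/√(1 − 0.4994²) = 1/√0.7506 = 1.154; Δt_2 = 1.154 × 37.0 = 42.71 years.
Leg 3: β = 0.2999; γ = 1/√(1 − 0.2999²) = 1/√0.9101 = 1.048; Δt_3 = 1.048 × 34.8 = 36.48 years.
Leg 4: 2.34 years is already measured on Earth.
Total: 5.150 + 42.71 + 36.48 + 2.340 years.

Δt = 86.7 years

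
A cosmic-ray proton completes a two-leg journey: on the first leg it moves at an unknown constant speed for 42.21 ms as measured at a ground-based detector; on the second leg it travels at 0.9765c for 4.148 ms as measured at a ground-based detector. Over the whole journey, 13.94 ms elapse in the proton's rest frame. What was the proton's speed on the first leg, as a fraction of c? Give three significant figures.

β = 0.951

Leg 1: speed unknown; τ_1 = 42.21/γ_1.
Leg 2: γ = 1/√(1 − 0.9765²) = 1/√0.04645 = 4.640; τ_2 = 4.148/4.640 = 0.8940 ms.
Total proper time: τ_1 + 0.8940 = 13.94, so τ_1 = 13.94 − 0.8940 = 13.05 ms.
γ_1 = 42.21/13.05 = 3.235; β = √(1 − 1/γ²) = √0.9045.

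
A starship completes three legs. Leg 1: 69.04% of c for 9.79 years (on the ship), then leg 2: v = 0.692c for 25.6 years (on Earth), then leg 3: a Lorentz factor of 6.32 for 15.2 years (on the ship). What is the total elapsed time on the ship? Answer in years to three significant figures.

τ = 43.5 years

Leg 1: 9.79 years is already measured on the ship.
Leg 2: γ = 1/√(1 − 0.692²) = 1/√0.5211 = 1.385; τ_2 = 25.6/1.385 = 18.48 years.
Leg 3: 15.2 years is already measured on the ship.
Total: 9.790 + 18.48 + 15.20 years.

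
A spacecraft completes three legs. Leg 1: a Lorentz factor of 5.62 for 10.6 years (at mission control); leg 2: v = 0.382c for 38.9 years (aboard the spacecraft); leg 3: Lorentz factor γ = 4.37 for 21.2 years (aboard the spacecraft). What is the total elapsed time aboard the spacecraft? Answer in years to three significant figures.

Leg 1: γ = 5.62; τ_1 = 10.6/5.620 = 1.886 years.
Leg 2: 38.9 years is already measured aboard the spacecraft.
Leg 3: 21.2 years is already measured aboard the spacecraft.
Total: 1.886 + 38.90 + 21.20 years.

τ = 62.0 years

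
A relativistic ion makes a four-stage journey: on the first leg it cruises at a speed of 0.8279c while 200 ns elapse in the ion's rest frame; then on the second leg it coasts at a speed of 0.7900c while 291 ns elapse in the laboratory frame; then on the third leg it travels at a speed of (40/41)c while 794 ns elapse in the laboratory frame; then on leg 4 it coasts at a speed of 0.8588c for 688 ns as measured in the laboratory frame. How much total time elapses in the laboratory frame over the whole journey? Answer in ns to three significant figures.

Leg 1: γ = 1/√(1 − 0.8279²) = 1/√0.3146 = 1.783; Δt_1 = 1.783 × 200 = 356.6 ns.
Leg 2: 291 ns is already measured in the laboratory frame.
Leg 3: 794 ns is already measured in the laboratory frame.
Leg 4: 688 ns is already measured in the laboratory frame.
Total: 356.6 + 291.0 + 794.0 + 688.0 ns.

Δt = 2130 ns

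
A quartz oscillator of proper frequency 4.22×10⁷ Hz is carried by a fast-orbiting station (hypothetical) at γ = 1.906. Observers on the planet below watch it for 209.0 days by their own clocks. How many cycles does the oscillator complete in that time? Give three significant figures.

γ = 1.906
During 209.0 days of lab time, the oscillator's proper time advances by τ = Δt/γ = 209.0/1.906 = 109.7 days = 9.474×10⁶ s.
N = f × τ = 4.22×10⁷ × 9.474×10⁶ = 3.998×10¹⁴.

N = 4.00×10¹⁴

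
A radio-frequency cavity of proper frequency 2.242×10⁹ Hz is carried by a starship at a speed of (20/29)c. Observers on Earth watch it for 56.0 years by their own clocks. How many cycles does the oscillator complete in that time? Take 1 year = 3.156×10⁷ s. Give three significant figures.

N = 2.87×10¹⁸

γ = 1/√(1 − (20/29)²) = 29/21 ≈ 1.381
During 56.0 years of lab time, the oscillator's proper time advances by τ = Δt/γ = 56.0/1.381 = 40.55 years = 1.280×10⁹ s.
N = f × τ = 2.242×10⁹ × 1.280×10⁹ = 2.869×10¹⁸.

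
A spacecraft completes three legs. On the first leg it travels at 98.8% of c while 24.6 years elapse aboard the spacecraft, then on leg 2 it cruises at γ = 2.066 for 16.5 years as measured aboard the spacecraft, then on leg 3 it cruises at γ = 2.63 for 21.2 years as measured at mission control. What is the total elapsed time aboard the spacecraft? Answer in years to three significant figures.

Leg 1: 24.6 years is already measured aboard the spacecraft.
Leg 2: 16.5 years is already measured aboard the spacecraft.
Leg 3: γ = 2.63; τ_3 = 21.2/2.630 = 8.061 years.
Total: 24.60 + 16.50 + 8.061 years.

τ = 49.2 years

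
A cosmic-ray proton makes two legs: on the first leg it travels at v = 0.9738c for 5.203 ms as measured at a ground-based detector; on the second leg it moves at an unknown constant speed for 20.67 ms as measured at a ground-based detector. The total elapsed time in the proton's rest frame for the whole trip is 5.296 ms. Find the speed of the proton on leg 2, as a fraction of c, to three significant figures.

β = 0.980

Leg 1: γ = 1/√(1 − 0.9738²) = 1/√0.05171 = 4.397; τ_1 = 5.203/4.397 = 1.183 ms.
Leg 2: speed unknown; τ_2 = 20.67/γ_2.
Total proper time: 1.183 + τ_2 = 5.296, so τ_2 = 5.296 − 1.183 = 4.113 ms.
γ_2 = 20.67/4.113 = 5.026; β = √(1 − 1/γ²) = √0.9604.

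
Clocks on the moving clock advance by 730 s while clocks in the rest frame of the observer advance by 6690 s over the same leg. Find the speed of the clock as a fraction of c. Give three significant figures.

v = 0.994c

The proper time is measured on the moving clock (both events occur at the clock's location); Δt is measured in the rest frame of the observer. γ = Δt/τ = 6690/730 = 9.164.
β = √(1 − 1/γ²) = √(1 − 0.01191) = √0.9881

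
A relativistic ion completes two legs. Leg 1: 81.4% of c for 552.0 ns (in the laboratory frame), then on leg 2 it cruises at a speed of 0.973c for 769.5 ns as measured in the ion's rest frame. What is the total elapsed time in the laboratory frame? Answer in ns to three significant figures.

Δt = 3890 ns

Leg 1: 552.0 ns is already measured in the laboratory frame.
Leg 2: γ = 1/√(1 − 0.973²) = 1/√0.05327 = 4.333; Δt_2 = 4.333 × 769.5 = 3334 ns.
Total: 552.0 + 3334 ns.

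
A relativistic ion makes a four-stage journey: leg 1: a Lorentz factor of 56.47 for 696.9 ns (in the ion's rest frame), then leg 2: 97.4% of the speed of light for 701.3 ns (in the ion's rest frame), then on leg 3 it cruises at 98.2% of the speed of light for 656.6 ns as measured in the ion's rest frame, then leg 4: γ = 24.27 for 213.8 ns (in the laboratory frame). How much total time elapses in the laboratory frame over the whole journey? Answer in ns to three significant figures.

Δt = 4.61×10⁴ ns

Leg 1: γ = 56.47; Δt_1 = 56.47 × 696.9 = 3.935×10⁴ ns.
Leg 2: β = 0.974; γ = 1/√(1 − 0.974²) = 1/√0.05132 = 4.414; Δt_2 = 4.414 × 701.3 = 3096 ns.
Leg 3: β = 0.982; γ = 1/√(1 − 0.982²) = 1/√0.03568 = 5.294; Δt_3 = 5.294 × 656.6 = 3476 ns.
Leg 4: 213.8 ns is already measured in the laboratory frame.
Total: 3.935×10⁴ + 3096 + 3476 + 213.8 ns.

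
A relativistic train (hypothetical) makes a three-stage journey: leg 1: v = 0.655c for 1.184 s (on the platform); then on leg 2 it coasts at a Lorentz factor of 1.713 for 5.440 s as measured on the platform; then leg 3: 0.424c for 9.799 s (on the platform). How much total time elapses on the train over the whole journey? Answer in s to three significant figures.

Leg 1: γ = 1/√(1 − 0.655²) = 1/√0.5710 = 1.323; τ_1 = 1.184/1.323 = 0.8947 s.
Leg 2: γ = 1.713; τ_2 = 5.440/1.713 = 3.176 s.
Leg 3: γ = 1/√(1 − 0.424²) = 1/√0.8202 = 1.104; τ_3 = 9.799/1.104 = 8.875 s.
Total: 0.8947 + 3.176 + 8.875 s.

τ = 12.9 s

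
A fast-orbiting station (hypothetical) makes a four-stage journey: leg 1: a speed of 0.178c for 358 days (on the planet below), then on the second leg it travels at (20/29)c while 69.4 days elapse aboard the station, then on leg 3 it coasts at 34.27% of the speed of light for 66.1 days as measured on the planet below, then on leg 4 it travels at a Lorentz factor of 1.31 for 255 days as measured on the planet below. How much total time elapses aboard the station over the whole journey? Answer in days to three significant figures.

τ = 678 days

Leg 1: γ = 1/√(1 − 0.178²) = 1/√0.9683 = 1.016; τ_1 = 358/1.016 = 352.3 days.
Leg 2: 69.4 days is already measured aboard the station.
Leg 3: β = 0.3427; γ = 1/√(1 − 0.3427²) = 1/√0.8826 = 1.064; τ_3 = 66.1/1.064 = 62.10 days.
Leg 4: γ = 1.31; τ_4 = 255/1.310 = 194.7 days.
Total: 352.3 + 69.40 + 62.10 + 194.7 days.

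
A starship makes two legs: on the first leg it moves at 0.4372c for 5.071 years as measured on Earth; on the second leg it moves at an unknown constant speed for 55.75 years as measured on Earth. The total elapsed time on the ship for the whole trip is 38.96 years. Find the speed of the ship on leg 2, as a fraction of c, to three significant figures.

β = 0.787

Leg 1: γ = 1/√(1 − 0.4372²) = 1/√0.8089 = 1.112; τ_1 = 5.071/1.112 = 4.561 years.
Leg 2: speed unknown; τ_2 = 55.75/γ_2.
Total proper time: 4.561 + τ_2 = 38.96, so τ_2 = 38.96 − 4.561 = 34.40 years.
γ_2 = 55.75/34.40 = 1.621; β = √(1 − 1/γ²) = √0.6193.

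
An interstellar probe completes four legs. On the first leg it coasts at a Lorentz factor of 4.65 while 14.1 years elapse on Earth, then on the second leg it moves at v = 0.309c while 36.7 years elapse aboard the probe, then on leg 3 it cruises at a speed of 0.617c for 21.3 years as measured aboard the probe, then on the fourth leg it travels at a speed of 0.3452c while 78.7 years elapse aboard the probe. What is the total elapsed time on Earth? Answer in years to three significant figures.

Leg 1: 14.1 years is already measured on Earth.
Leg 2: γ = 1/√(1 − 0.309²) = 1/√0.9045 = 1.051; Δt_2 = 1.051 × 36.7 = 38.59 years.
Leg 3: γ = 1/√(1 − 0.617²) = 1/√0.6193 = 1.271; Δt_3 = 1.271 × 21.3 = 27.07 years.
Leg 4: γ = 1/√(1 − 0.3452²) = 1/√0.8808 = 1.065; Δt_4 = 1.065 × 78.7 = 83.85 years.
Total: 14.10 + 38.59 + 27.07 + 83.85 years.

Δt = 164 years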